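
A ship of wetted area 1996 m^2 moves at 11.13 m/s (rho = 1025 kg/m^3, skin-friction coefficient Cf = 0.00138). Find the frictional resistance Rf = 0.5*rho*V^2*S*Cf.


Formula: Rf = 0.5 * rho * V^2 * S * Cf
Step 1 — V^2 = 11.13^2 = 123.8769
Step 2 — 0.5 * rho * V^2 = 0.5 * 1025 * 123.8769 = 63486.91125
Step 3 — Rf = 63486.91125 * 1996 * 0.00138 ≈ 174870 N (5 s.f.)

174870 N


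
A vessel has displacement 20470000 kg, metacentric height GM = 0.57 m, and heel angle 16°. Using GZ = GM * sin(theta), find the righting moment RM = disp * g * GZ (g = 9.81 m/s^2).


Formula: GZ = GM * sin(theta); RM = disp * g * GZ
Step 1 — GZ = 0.57 * sin(16°) = 0.57 * 0.275637 = 0.157113 m
Step 2 — RM = 20470000 * 9.81 * 0.157113 ≈ 31550000 N·m (5 s.f.)

31550000 N·m


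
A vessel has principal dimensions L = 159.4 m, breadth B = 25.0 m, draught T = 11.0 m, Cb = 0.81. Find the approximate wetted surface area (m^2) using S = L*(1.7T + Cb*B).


Formula: S = 1.7*L*T + V/T with V = Cb*L*B*T, i.e. S = L * (1.7*T + Cb*B)
Step 1 — 1.7*T = 1.7 * 11.0 = 18.7 m
Step 2 — Cb*B = 0.81 * 25.0 = 20.25 m
Step 3 — 1.7*T + Cb*B = 18.7 + 20.25 = 38.95 m
Step 4 — S = 159.4 * 38.95 ≈ 6208.6 m^2 (5 s.f.)

6208.6 m^2


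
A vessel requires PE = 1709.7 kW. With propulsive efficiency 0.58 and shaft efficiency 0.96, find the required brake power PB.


Formula: PB = PE / (eta_D * eta_S)
Step 1 — combined efficiency = eta_D * eta_S = 0.58 * 0.96 = 0.5568
Step 2 — PB = 1709.7 / 0.5568 ≈ 3070.6 kW (5 s.f.)

3070.6 kW


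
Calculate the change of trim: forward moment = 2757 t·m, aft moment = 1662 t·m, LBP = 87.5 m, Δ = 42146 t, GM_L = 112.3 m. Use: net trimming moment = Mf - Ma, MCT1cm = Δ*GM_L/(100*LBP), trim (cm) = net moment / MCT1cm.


Formula: net trimming moment = Mf - Ma; MCT1cm = Δ*GM_L/(100*LBP); trim = net moment / MCT1cm
Step 1 — net trimming moment = 2757 - 1662 = 1095 t·m
Step 2 — MCT1cm = 42146 * 112.3 / (100 * 87.5) = 540.9138 t·m/cm
Step 3 — trim = 1095 / 540.9138 ≈ 2.0244 cm (5 s.f.)

2.0244 cm


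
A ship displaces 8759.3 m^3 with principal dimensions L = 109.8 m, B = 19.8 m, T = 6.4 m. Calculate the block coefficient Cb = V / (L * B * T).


Formula: Cb = V / (L * B * T)
Step 1 — L * B * T = 109.8 * 19.8 * 6.4 = 13913.856 m^3
Step 2 — Cb = 8759.3 / 13913.856 ≈ 0.62954 (5 s.f.)

0.62954


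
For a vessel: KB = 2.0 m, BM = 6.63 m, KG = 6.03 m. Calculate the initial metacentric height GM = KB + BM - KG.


Formula: GM = KB + BM - KG
Step 1 — KM = KB + BM = 2.0 + 6.63 = 8.63 m
Step 2 — GM = KM - KG = 8.63 - 6.03 = 2.6 m

2.6 m


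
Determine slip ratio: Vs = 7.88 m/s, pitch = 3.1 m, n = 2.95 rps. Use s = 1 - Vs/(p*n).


Formula: s = 1 - Vs / (p * n)
Step 1 — p * n = 3.1 * 2.95 = 9.145
Step 2 — Vs / (p*n) = 7.88 / 9.145 = 0.861673 (6 d.p.)
Step 3 — s = 1 - 0.861673 = 0.138327

0.138327


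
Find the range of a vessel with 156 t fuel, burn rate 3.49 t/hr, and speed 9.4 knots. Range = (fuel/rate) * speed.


Formula: endurance = fuel / rate; range = endurance * speed
Step 1 — endurance = 156 / 3.49 = 44.6991 hours
Step 2 — range = 44.6991 * 9.4 ≈ 420.17 nautical miles (5 s.f.)

420.17 NM


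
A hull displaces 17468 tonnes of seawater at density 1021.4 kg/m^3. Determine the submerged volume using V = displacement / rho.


Formula: V = mass / rho
Step 1 — convert tonnes to kg: 17468 t * 1000 = 17468000 kg
Step 2 — V = 17468000 / 1021.4 ≈ 17102 m^3 (5 s.f.)

17102 m^3


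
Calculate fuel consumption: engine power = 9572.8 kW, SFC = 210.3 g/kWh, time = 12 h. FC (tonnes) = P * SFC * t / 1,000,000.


Formula: FC (tonnes) = P * SFC * t / 1,000,000
Step 1 — P * SFC * t = 9572.8 * 210.3 * 12 = 24157918.08 g
Step 2 — FC (tonnes) = 24157918.08 / 1,000,000 ≈ 24.158 tonnes (5 s.f.)

24.158 tonnes


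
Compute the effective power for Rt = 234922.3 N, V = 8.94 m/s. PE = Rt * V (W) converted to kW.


Formula: PE = Rt * V / 1000 (kW)
Step 1 — PE (W) = 234922.3 * 8.94 = 2100205.362 W
Step 2 — PE (kW) = 2100205.362 / 1000 ≈ 2100.2 kW (5 s.f.)

2100.2 kW


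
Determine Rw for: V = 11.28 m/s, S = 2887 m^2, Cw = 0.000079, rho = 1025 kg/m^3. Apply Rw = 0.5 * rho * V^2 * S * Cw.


Formula: Rw = 0.5 * rho * V^2 * S * Cw
Step 1 — V^2 = 11.28^2 = 127.2384
Step 2 — 0.5 * rho * V^2 = 0.5 * 1025 * 127.2384 = 65209.68
Step 3 — Rw = 65209.68 * 2887 * 0.000079 ≈ 14873 N (5 s.f.)

14873 N


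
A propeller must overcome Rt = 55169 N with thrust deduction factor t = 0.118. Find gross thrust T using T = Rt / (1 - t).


Formula: T = Rt / (1 - t)
Step 1 — (1 - t) = 1 - 0.118 = 0.882
Step 2 — T = 55169 / 0.882 ≈ 62550 N (5 s.f.)

62550 N


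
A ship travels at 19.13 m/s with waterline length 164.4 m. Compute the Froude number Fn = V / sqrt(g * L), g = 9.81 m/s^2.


Formula: Fn = V / sqrt(g * L)
Step 1 — g * L = 9.81 * 164.4 = 1612.764
Step 2 — sqrt(g * L) = sqrt(1612.764) = 40.159233
Step 3 — Fn = 19.13 / 40.159233 ≈ 0.47635 (5 s.f.)

0.47635


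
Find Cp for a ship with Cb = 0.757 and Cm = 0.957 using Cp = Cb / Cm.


Formula: Cp = Cb / Cm
Substituting: Cp = 0.757 / 0.957
Result: Cp ≈ 0.79101 (5 s.f.)

0.79101


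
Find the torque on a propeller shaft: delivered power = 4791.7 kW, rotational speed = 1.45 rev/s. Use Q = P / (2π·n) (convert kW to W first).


Formula: Q = P_W / (2 * pi * n)
Step 1 — P_W = 4791.7 kW * 1000 = 4791700.0 W
Step 2 — 2 * pi * n = 2 * pi * 1.45 = 9.110619
Step 3 — Q = 4791700.0 / 9.110619 ≈ 525950 N·m (5 s.f.)

525950 N·m


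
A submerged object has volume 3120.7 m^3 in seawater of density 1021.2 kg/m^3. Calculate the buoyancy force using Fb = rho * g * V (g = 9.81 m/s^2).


Formula: Fb = rho * g * V
Substituting: Fb = 1021.2 * 9.81 * 3120.7
Intermediate: 1021.2 * 9.81 = 10017.972
Result: Fb = 10017.972 * 3120.7 ≈ 31263000 N (5 s.f.)

31263000 N


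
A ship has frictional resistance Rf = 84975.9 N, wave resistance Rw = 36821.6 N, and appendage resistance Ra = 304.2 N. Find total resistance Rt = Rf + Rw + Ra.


Formula: Rt = Rf + Rw + Ra
Substituting: Rt = 84975.9 + 36821.6 + 304.2
Result: Rt = 122101.7 N

122101.7 N


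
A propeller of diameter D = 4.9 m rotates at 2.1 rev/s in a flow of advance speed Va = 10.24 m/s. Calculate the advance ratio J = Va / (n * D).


Formula: J = Va / (n * D)
Step 1 — n * D = 2.1 * 4.9 = 10.29
Step 2 — J = 10.24 / 10.29 ≈ 0.99514 (5 s.f.)

0.99514


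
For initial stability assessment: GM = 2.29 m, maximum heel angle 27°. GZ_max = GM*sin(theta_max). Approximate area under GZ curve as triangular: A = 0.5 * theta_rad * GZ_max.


Formula: GZ_max = GM * sin(theta); Area = 0.5 * theta_rad * GZ_max
Step 1 — GZ_max = 2.29 * sin(27°) = 2.29 * 0.45399 = 1.039637 m
Step 2 — theta_rad = 27 * pi/180 = 0.471239 rad
Step 3 — Area = 0.5 * 0.471239 * 1.039637 ≈ 0.24496 m·rad (5 s.f.)

0.24496 m·rad


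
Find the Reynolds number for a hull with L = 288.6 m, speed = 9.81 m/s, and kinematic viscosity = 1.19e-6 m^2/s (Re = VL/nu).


Formula: Re = V * L / nu
Step 1 — V * L = 9.81 * 288.6 = 2831.166 m^2/s
Step 2 — Re = 2831.166 / 1.19e-6 = 2.38e+09

2.38e+09


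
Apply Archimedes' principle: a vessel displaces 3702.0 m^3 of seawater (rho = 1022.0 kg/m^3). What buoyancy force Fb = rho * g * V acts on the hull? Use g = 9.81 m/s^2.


Formula: Fb = rho * g * V
Substituting: Fb = 1022.0 * 9.81 * 3702.0
Intermediate: 1022.0 * 9.81 = 10025.82
Result: Fb = 10025.82 * 3702.0 ≈ 37116000 N (5 s.f.)

37116000 N


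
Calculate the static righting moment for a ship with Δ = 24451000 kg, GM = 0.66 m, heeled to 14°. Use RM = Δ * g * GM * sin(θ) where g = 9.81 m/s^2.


Formula: GZ = GM * sin(theta); RM = disp * g * GZ
Step 1 — GZ = 0.66 * sin(14°) = 0.66 * 0.241922 = 0.159669 m
Step 2 — RM = 24451000 * 9.81 * 0.159669 ≈ 38299000 N·m (5 s.f.)

38299000 N·m


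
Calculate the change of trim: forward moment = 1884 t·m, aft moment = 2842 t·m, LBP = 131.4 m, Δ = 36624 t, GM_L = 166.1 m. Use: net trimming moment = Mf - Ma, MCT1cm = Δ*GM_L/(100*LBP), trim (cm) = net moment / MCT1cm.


Formula: net trimming moment = Mf - Ma; MCT1cm = Δ*GM_L/(100*LBP); trim = net moment / MCT1cm
Step 1 — net trimming moment = 1884 - 2842 = -958 t·m
Step 2 — MCT1cm = 36624 * 166.1 / (100 * 131.4) = 462.9563 t·m/cm
Step 3 — trim = -958 / 462.9563 ≈ -2.0693 cm (5 s.f.)

-2.0693 cm


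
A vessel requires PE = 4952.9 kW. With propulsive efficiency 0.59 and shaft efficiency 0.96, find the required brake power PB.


Formula: PB = PE / (eta_D * eta_S)
Step 1 — combined efficiency = eta_D * eta_S = 0.59 * 0.96 = 0.5664
Step 2 — PB = 4952.9 / 0.5664 ≈ 8744.5 kW (5 s.f.)

8744.5 kW


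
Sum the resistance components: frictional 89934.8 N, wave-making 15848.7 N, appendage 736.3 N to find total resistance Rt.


Formula: Rt = Rf + Rw + Ra
Substituting: Rt = 89934.8 + 15848.7 + 736.3
Result: Rt = 106519.8 N

106519.8 N


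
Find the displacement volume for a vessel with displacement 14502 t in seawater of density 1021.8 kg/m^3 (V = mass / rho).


Formula: V = mass / rho
Step 1 — convert tonnes to kg: 14502 t * 1000 = 14502000 kg
Step 2 — V = 14502000 / 1021.8 ≈ 14193 m^3 (5 s.f.)

14193 m^3


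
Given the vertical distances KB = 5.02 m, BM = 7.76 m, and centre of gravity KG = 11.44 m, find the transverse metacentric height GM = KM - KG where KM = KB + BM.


Formula: GM = KB + BM - KG
Step 1 — KM = KB + BM = 5.02 + 7.76 = 12.78 m
Step 2 — GM = KM - KG = 12.78 - 11.44 = 1.34 m

1.34 m


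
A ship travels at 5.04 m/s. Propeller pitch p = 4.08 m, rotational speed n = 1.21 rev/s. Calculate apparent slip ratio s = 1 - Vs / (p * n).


Formula: s = 1 - Vs / (p * n)
Step 1 — p * n = 4.08 * 1.21 = 4.9368
Step 2 — Vs / (p*n) = 5.04 / 4.9368 = 1.020904 (6 d.p.)
Step 3 — s = 1 - 1.020904 = -0.020904

-0.020904


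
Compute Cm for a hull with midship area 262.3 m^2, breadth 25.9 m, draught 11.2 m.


Formula: Cm = Am / (B * T)
Step 1 — B * T = 25.9 * 11.2 = 290.08 m^2
Step 2 — Cm = 262.3 / 290.08 ≈ 0.90423 (5 s.f.)

0.90423


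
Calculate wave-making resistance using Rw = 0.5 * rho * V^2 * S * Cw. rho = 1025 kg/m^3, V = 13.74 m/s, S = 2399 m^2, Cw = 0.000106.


Formula: Rw = 0.5 * rho * V^2 * S * Cw
Step 1 — V^2 = 13.74^2 = 188.7876
Step 2 — 0.5 * rho * V^2 = 0.5 * 1025 * 188.7876 = 96753.645
Step 3 — Rw = 96753.645 * 2399 * 0.000106 ≈ 24604 N (5 s.f.)

24604 N


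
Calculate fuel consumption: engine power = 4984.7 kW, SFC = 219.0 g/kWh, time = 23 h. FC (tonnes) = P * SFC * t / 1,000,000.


Formula: FC (tonnes) = P * SFC * t / 1,000,000
Step 1 — P * SFC * t = 4984.7 * 219.0 * 23 = 25107933.9 g
Step 2 — FC (tonnes) = 25107933.9 / 1,000,000 ≈ 25.108 tonnes (5 s.f.)

25.108 tonnes


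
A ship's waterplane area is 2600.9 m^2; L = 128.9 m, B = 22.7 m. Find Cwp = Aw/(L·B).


Formula: Cwp = Aw / (L * B)
Step 1 — L * B = 128.9 * 22.7 = 2926.03 m^2
Step 2 — Cwp = 2600.9 / 2926.03 ≈ 0.88888 (5 s.f.)

0.88888


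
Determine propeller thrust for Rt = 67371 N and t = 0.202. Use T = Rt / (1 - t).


Formula: T = Rt / (1 - t)
Step 1 — (1 - t) = 1 - 0.202 = 0.798
Step 2 — T = 67371 / 0.798 ≈ 84425 N (5 s.f.)

84425 N


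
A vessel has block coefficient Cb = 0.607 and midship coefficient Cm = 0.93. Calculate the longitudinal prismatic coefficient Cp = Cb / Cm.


Formula: Cp = Cb / Cm
Substituting: Cp = 0.607 / 0.93
Result: Cp ≈ 0.65269 (5 s.f.)

0.65269


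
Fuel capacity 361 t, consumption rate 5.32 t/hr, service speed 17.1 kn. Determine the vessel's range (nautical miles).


Formula: endurance = fuel / rate; range = endurance * speed
Step 1 — endurance = 361 / 5.32 = 67.8571 hours
Step 2 — range = 67.8571 * 17.1 ≈ 1160.4 nautical miles (5 s.f.)

1160.4 NM


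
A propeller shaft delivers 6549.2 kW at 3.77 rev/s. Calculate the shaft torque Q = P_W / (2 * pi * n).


Formula: Q = P_W / (2 * pi * n)
Step 1 — P_W = 6549.2 kW * 1000 = 6549200.0 W
Step 2 — 2 * pi * n = 2 * pi * 3.77 = 23.687609
Step 3 — Q = 6549200.0 / 23.687609 ≈ 276480 N·m (5 s.f.)

276480 N·m


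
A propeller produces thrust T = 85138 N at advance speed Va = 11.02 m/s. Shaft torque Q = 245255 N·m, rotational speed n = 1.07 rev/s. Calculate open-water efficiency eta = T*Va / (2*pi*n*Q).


Formula: eta = T * Va / (2 * pi * n * Q)
Step 1 — numerator = T * Va = 85138 * 11.02 = 938220.76
Step 2 — 2 * pi * n = 2 * pi * 1.07 = 6.723008
Step 3 — denominator = 6.723008 * 245255 = 1648851.33
Step 4 — eta = 938220.76 / 1648851.33 ≈ 0.56901 (5 s.f.)

0.56901


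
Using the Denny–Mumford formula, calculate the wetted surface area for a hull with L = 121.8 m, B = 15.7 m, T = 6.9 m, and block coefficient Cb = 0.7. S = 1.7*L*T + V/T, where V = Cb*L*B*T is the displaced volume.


Formula: S = 1.7*L*T + V/T with V = Cb*L*B*T, i.e. S = L * (1.7*T + Cb*B)
Step 1 — 1.7*T = 1.7 * 6.9 = 11.73 m
Step 2 — Cb*B = 0.7 * 15.7 = 10.99 m
Step 3 — 1.7*T + Cb*B = 11.73 + 10.99 = 22.72 m
Step 4 — S = 121.8 * 22.72 ≈ 2767.3 m^2 (5 s.f.)

2767.3 m^2


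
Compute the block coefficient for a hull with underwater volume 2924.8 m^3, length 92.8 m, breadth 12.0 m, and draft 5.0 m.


Formula: Cb = V / (L * B * T)
Step 1 — L * B * T = 92.8 * 12.0 * 5.0 = 5568.0 m^3
Step 2 — Cb = 2924.8 / 5568.0 ≈ 0.52529 (5 s.f.)

0.52529


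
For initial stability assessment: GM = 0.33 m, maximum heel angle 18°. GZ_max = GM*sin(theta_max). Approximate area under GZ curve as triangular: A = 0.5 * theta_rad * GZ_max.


Formula: GZ_max = GM * sin(theta); Area = 0.5 * theta_rad * GZ_max
Step 1 — GZ_max = 0.33 * sin(18°) = 0.33 * 0.309017 = 0.101976 m
Step 2 — theta_rad = 18 * pi/180 = 0.314159 rad
Step 3 — Area = 0.5 * 0.314159 * 0.101976 ≈ 0.016018 m·rad (5 s.f.)

0.016018 m·rad


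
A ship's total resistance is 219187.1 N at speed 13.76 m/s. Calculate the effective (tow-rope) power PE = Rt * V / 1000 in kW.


Formula: PE = Rt * V / 1000 (kW)
Step 1 — PE (W) = 219187.1 * 13.76 = 3016014.496 W
Step 2 — PE (kW) = 3016014.496 / 1000 ≈ 3016.0 kW (5 s.f.)

3016.0 kW


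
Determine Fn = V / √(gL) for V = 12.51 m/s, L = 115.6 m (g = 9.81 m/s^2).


Formula: Fn = V / sqrt(g * L)
Step 1 — g * L = 9.81 * 115.6 = 1134.036
Step 2 — sqrt(g * L) = sqrt(1134.036) = 33.675451
Step 3 — Fn = 12.51 / 33.675451 ≈ 0.37149 (5 s.f.)

0.37149


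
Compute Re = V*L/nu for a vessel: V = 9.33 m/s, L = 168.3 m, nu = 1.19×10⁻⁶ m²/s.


Formula: Re = V * L / nu
Step 1 — V * L = 9.33 * 168.3 = 1570.239 m^2/s
Step 2 — Re = 1570.239 / 1.19e-6 = 1.32e+09

1.32e+09


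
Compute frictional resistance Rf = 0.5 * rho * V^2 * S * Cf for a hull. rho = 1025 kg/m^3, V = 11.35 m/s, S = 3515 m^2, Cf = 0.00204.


Formula: Rf = 0.5 * rho * V^2 * S * Cf
Step 1 — V^2 = 11.35^2 = 128.8225
Step 2 — 0.5 * rho * V^2 = 0.5 * 1025 * 128.8225 = 66021.53125
Step 3 — Rf = 66021.53125 * 3515 * 0.00204 ≈ 473410 N (5 s.f.)

473410 N


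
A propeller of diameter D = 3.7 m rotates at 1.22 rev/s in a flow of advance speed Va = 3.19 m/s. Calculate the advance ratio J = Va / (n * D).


Formula: J = Va / (n * D)
Step 1 — n * D = 1.22 * 3.7 = 4.514
Step 2 — J = 3.19 / 4.514 ≈ 0.70669 (5 s.f.)

0.70669


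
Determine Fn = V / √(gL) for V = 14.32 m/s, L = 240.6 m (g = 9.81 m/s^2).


Formula: Fn = V / sqrt(g * L)
Step 1 — g * L = 9.81 * 240.6 = 2360.286
Step 2 — sqrt(g * L) = sqrt(2360.286) = 48.582775
Step 3 — Fn = 14.32 / 48.582775 ≈ 0.29475 (5 s.f.)

0.29475


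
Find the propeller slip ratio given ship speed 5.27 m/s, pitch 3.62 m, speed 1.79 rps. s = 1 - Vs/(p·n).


Formula: s = 1 - Vs / (p * n)
Step 1 — p * n = 3.62 * 1.79 = 6.4798
Step 2 — Vs / (p*n) = 5.27 / 6.4798 = 0.813297 (6 d.p.)
Step 3 — s = 1 - 0.813297 = 0.186703

0.186703


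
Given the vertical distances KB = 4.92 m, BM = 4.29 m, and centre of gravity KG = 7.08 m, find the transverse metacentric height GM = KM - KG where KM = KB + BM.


Formula: GM = KB + BM - KG
Step 1 — KM = KB + BM = 4.92 + 4.29 = 9.21 m
Step 2 — GM = KM - KG = 9.21 - 7.08 = 2.13 m

2.13 m


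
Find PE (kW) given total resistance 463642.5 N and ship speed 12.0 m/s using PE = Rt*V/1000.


Formula: PE = Rt * V / 1000 (kW)
Step 1 — PE (W) = 463642.5 * 12.0 = 5563710.0 W
Step 2 — PE (kW) = 5563710.0 / 1000 ≈ 5563.7 kW (5 s.f.)

5563.7 kW


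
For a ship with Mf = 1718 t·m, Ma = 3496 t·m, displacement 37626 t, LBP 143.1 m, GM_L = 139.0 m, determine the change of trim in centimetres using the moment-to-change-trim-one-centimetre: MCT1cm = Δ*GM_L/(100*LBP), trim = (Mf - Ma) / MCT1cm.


Formula: net trimming moment = Mf - Ma; MCT1cm = Δ*GM_L/(100*LBP); trim = net moment / MCT1cm
Step 1 — net trimming moment = 1718 - 3496 = -1778 t·m
Step 2 — MCT1cm = 37626 * 139.0 / (100 * 143.1) = 365.4797 t·m/cm
Step 3 — trim = -1778 / 365.4797 ≈ -4.8648 cm (5 s.f.)

-4.8648 cm


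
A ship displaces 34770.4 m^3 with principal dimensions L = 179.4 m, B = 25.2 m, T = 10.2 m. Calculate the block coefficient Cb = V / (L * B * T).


Formula: Cb = V / (L * B * T)
Step 1 — L * B * T = 179.4 * 25.2 * 10.2 = 46112.976 m^3
Step 2 — Cb = 34770.4 / 46112.976 ≈ 0.75403 (5 s.f.)

0.75403


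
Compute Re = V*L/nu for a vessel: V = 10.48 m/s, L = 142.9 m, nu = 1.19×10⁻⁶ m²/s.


Formula: Re = V * L / nu
Step 1 — V * L = 10.48 * 142.9 = 1497.592 m^2/s
Step 2 — Re = 1497.592 / 1.19e-6 = 1.26e+09

1.26e+09


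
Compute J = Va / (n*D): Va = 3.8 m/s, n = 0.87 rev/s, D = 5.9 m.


Formula: J = Va / (n * D)
Step 1 — n * D = 0.87 * 5.9 = 5.133
Step 2 — J = 3.8 / 5.133 ≈ 0.74031 (5 s.f.)

0.74031


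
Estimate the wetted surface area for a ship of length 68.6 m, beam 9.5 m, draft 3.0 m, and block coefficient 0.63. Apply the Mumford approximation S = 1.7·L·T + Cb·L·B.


Formula: S = 1.7*L*T + V/T with V = Cb*L*B*T, i.e. S = L * (1.7*T + Cb*B)
Step 1 — 1.7*T = 1.7 * 3.0 = 5.1 m
Step 2 — Cb*B = 0.63 * 9.5 = 5.985 m
Step 3 — 1.7*T + Cb*B = 5.1 + 5.985 = 11.085 m
Step 4 — S = 68.6 * 11.085 ≈ 760.43 m^2 (5 s.f.)

760.43 m^2


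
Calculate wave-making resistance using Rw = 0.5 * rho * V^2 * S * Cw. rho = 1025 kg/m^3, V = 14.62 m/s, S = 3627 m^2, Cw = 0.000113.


Formula: Rw = 0.5 * rho * V^2 * S * Cw
Step 1 — V^2 = 14.62^2 = 213.7444
Step 2 — 0.5 * rho * V^2 = 0.5 * 1025 * 213.7444 = 109544.005
Step 3 — Rw = 109544.005 * 3627 * 0.000113 ≈ 44897 N (5 s.f.)

44897 N


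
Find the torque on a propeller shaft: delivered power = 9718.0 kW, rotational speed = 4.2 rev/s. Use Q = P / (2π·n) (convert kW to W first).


Formula: Q = P_W / (2 * pi * n)
Step 1 — P_W = 9718.0 kW * 1000 = 9718000.0 W
Step 2 — 2 * pi * n = 2 * pi * 4.2 = 26.389378
Step 3 — Q = 9718000.0 / 26.389378 ≈ 368250 N·m (5 s.f.)

368250 N·m


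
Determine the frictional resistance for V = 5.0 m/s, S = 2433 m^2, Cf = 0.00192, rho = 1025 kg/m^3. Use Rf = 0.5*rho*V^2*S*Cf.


Formula: Rf = 0.5 * rho * V^2 * S * Cf
Step 1 — V^2 = 5.0^2 = 25.0
Step 2 — 0.5 * rho * V^2 = 0.5 * 1025 * 25.0 = 12812.5
Step 3 — Rf = 12812.5 * 2433 * 0.00192 ≈ 59852 N (5 s.f.)

59852 N


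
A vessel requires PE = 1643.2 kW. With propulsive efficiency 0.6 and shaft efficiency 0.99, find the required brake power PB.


Formula: PB = PE / (eta_D * eta_S)
Step 1 — combined efficiency = eta_D * eta_S = 0.6 * 0.99 = 0.594
Step 2 — PB = 1643.2 / 0.594 ≈ 2766.3 kW (5 s.f.)

2766.3 kW


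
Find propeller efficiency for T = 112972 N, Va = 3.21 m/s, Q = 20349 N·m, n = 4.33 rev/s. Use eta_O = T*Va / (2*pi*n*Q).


Formula: eta = T * Va / (2 * pi * n * Q)
Step 1 — numerator = T * Va = 112972 * 3.21 = 362640.12
Step 2 — 2 * pi * n = 2 * pi * 4.33 = 27.206192
Step 3 — denominator = 27.206192 * 20349 = 553618.8
Step 4 — eta = 362640.12 / 553618.8 ≈ 0.65504 (5 s.f.)

0.65504


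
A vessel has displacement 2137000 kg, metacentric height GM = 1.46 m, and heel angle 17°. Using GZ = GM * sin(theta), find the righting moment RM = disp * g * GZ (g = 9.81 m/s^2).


Formula: GZ = GM * sin(theta); RM = disp * g * GZ
Step 1 — GZ = 1.46 * sin(17°) = 1.46 * 0.292372 = 0.426863 m
Step 2 — RM = 2137000 * 9.81 * 0.426863 ≈ 8948700 N·m (5 s.f.)

8948700 N·m


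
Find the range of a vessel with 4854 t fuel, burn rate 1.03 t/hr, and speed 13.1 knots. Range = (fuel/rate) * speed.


Formula: endurance = fuel / rate; range = endurance * speed
Step 1 — endurance = 4854 / 1.03 = 4712.6214 hours
Step 2 — range = 4712.6214 * 13.1 ≈ 61735 nautical miles (5 s.f.)

61735 NM


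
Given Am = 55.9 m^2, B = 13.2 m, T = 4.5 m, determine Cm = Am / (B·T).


Formula: Cm = Am / (B * T)
Step 1 — B * T = 13.2 * 4.5 = 59.4 m^2
Step 2 — Cm = 55.9 / 59.4 ≈ 0.94108 (5 s.f.)

0.94108


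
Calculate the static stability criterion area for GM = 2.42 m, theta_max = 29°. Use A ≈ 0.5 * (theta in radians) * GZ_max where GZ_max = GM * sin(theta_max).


Formula: GZ_max = GM * sin(theta); Area = 0.5 * theta_rad * GZ_max
Step 1 — GZ_max = 2.42 * sin(29°) = 2.42 * 0.48481 = 1.17324 m
Step 2 — theta_rad = 29 * pi/180 = 0.506145 rad
Step 3 — Area = 0.5 * 0.506145 * 1.17324 ≈ 0.29691 m·rad (5 s.f.)

0.29691 m·rad


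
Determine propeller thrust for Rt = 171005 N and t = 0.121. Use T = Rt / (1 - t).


Formula: T = Rt / (1 - t)
Step 1 — (1 - t) = 1 - 0.121 = 0.879
Step 2 — T = 171005 / 0.879 ≈ 194540 N (5 s.f.)

194540 N


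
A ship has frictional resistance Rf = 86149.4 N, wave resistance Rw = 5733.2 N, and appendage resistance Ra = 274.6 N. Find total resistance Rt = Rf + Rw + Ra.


Formula: Rt = Rf + Rw + Ra
Substituting: Rt = 86149.4 + 5733.2 + 274.6
Result: Rt = 92157.2 N

92157.2 N


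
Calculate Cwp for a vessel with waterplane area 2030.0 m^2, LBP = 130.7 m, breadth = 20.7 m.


Formula: Cwp = Aw / (L * B)
Step 1 — L * B = 130.7 * 20.7 = 2705.49 m^2
Step 2 — Cwp = 2030.0 / 2705.49 ≈ 0.75033 (5 s.f.)

0.75033


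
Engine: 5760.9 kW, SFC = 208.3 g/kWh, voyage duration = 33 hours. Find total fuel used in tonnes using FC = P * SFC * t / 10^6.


Formula: FC (tonnes) = P * SFC * t / 1,000,000
Step 1 — P * SFC * t = 5760.9 * 208.3 * 33 = 39599850.51 g
Step 2 — FC (tonnes) = 39599850.51 / 1,000,000 ≈ 39.600 tonnes (5 s.f.)

39.600 tonnes


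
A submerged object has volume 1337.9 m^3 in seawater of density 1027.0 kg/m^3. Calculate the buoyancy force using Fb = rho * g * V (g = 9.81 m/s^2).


Formula: Fb = rho * g * V
Substituting: Fb = 1027.0 * 9.81 * 1337.9
Intermediate: 1027.0 * 9.81 = 10074.87
Result: Fb = 10074.87 * 1337.9 ≈ 13479000 N (5 s.f.)

13479000 N


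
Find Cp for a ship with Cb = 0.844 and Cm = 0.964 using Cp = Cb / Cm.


Formula: Cp = Cb / Cm
Substituting: Cp = 0.844 / 0.964
Result: Cp ≈ 0.87552 (5 s.f.)

0.87552


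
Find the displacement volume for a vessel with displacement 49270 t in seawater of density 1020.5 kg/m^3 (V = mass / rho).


Formula: V = mass / rho
Step 1 — convert tonnes to kg: 49270 t * 1000 = 49270000 kg
Step 2 — V = 49270000 / 1020.5 ≈ 48280 m^3 (5 s.f.)

48280 m^3


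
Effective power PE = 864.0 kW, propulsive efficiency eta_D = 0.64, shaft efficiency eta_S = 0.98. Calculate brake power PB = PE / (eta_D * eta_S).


Formula: PB = PE / (eta_D * eta_S)
Step 1 — combined efficiency = eta_D * eta_S = 0.64 * 0.98 = 0.6272
Step 2 — PB = 864.0 / 0.6272 ≈ 1377.6 kW (5 s.f.)

1377.6 kW


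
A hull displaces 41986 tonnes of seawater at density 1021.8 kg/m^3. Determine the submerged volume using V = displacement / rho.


Formula: V = mass / rho
Step 1 — convert tonnes to kg: 41986 t * 1000 = 41986000 kg
Step 2 — V = 41986000 / 1021.8 ≈ 41090 m^3 (5 s.f.)

41090 m^3


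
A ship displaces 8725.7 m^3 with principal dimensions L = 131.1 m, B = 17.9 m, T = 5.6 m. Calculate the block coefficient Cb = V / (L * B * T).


Formula: Cb = V / (L * B * T)
Step 1 — L * B * T = 131.1 * 17.9 * 5.6 = 13141.464 m^3
Step 2 — Cb = 8725.7 / 13141.464 ≈ 0.66398 (5 s.f.)

0.66398


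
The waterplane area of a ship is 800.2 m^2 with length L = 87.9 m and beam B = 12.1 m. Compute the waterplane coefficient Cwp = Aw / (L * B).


Formula: Cwp = Aw / (L * B)
Step 1 — L * B = 87.9 * 12.1 = 1063.59 m^2
Step 2 — Cwp = 800.2 / 1063.59 ≈ 0.75236 (5 s.f.)

0.75236


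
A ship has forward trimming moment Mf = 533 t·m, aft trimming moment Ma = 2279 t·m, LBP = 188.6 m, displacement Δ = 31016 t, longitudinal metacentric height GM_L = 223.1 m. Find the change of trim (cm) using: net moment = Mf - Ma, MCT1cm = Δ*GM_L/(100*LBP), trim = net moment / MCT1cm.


Formula: net trimming moment = Mf - Ma; MCT1cm = Δ*GM_L/(100*LBP); trim = net moment / MCT1cm
Step 1 — net trimming moment = 533 - 2279 = -1746 t·m
Step 2 — MCT1cm = 31016 * 223.1 / (100 * 188.6) = 366.8966 t·m/cm
Step 3 — trim = -1746 / 366.8966 ≈ -4.7588 cm (5 s.f.)

-4.7588 cm


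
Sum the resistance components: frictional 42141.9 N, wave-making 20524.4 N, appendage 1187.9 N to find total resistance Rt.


Formula: Rt = Rf + Rw + Ra
Substituting: Rt = 42141.9 + 20524.4 + 1187.9
Result: Rt = 63854.2 N

63854.2 N


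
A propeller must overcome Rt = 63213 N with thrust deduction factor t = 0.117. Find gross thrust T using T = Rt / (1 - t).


Formula: T = Rt / (1 - t)
Step 1 — (1 - t) = 1 - 0.117 = 0.883
Step 2 — T = 63213 / 0.883 ≈ 71589 N (5 s.f.)

71589 N


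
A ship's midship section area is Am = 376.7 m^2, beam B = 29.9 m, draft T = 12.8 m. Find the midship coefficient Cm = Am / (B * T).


Formula: Cm = Am / (B * T)
Step 1 — B * T = 29.9 * 12.8 = 382.72 m^2
Step 2 — Cm = 376.7 / 382.72 ≈ 0.98427 (5 s.f.)

0.98427


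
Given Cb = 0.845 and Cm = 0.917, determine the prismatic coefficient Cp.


Formula: Cp = Cb / Cm
Substituting: Cp = 0.845 / 0.917
Result: Cp ≈ 0.92148 (5 s.f.)

0.92148


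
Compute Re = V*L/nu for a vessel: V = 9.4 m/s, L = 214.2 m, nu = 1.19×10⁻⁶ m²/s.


Formula: Re = V * L / nu
Step 1 — V * L = 9.4 * 214.2 = 2013.48 m^2/s
Step 2 — Re = 2013.48 / 1.19e-6 = 1.69e+09

1.69e+09


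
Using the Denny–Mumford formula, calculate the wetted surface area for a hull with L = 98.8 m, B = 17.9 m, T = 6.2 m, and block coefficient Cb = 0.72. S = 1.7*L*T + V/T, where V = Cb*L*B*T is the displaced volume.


Formula: S = 1.7*L*T + V/T with V = Cb*L*B*T, i.e. S = L * (1.7*T + Cb*B)
Step 1 — 1.7*T = 1.7 * 6.2 = 10.54 m
Step 2 — Cb*B = 0.72 * 17.9 = 12.888 m
Step 3 — 1.7*T + Cb*B = 10.54 + 12.888 = 23.428 m
Step 4 — S = 98.8 * 23.428 ≈ 2314.7 m^2 (5 s.f.)

2314.7 m^2


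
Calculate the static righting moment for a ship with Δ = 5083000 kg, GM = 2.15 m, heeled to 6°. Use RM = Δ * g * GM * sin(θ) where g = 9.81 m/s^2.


Formula: GZ = GM * sin(theta); RM = disp * g * GZ
Step 1 — GZ = 2.15 * sin(6°) = 2.15 * 0.104528 = 0.224735 m
Step 2 — RM = 5083000 * 9.81 * 0.224735 ≈ 11206000 N·m (5 s.f.)

11206000 N·m


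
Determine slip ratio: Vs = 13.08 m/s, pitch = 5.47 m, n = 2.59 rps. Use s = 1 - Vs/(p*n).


Formula: s = 1 - Vs / (p * n)
Step 1 — p * n = 5.47 * 2.59 = 14.1673
Step 2 — Vs / (p*n) = 13.08 / 14.1673 = 0.923253 (6 d.p.)
Step 3 — s = 1 - 0.923253 = 0.076747

0.076747


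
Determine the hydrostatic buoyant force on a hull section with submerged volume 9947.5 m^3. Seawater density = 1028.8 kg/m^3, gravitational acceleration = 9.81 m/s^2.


Formula: Fb = rho * g * V
Substituting: Fb = 1028.8 * 9.81 * 9947.5
Intermediate: 1028.8 * 9.81 = 10092.528
Result: Fb = 10092.528 * 9947.5 ≈ 100400000 N (5 s.f.)

100400000 N


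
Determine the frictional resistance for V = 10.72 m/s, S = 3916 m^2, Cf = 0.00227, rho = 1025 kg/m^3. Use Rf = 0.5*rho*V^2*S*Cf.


Formula: Rf = 0.5 * rho * V^2 * S * Cf
Step 1 — V^2 = 10.72^2 = 114.9184
Step 2 — 0.5 * rho * V^2 = 0.5 * 1025 * 114.9184 = 58895.68
Step 3 — Rf = 58895.68 * 3916 * 0.00227 ≈ 523540 N (5 s.f.)

523540 N


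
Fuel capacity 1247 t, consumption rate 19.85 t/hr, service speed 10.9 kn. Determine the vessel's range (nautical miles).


Formula: endurance = fuel / rate; range = endurance * speed
Step 1 — endurance = 1247 / 19.85 = 62.8212 hours
Step 2 — range = 62.8212 * 10.9 ≈ 684.75 nautical miles (5 s.f.)

684.75 NM


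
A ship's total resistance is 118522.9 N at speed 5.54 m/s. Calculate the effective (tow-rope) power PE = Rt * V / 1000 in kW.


Formula: PE = Rt * V / 1000 (kW)
Step 1 — PE (W) = 118522.9 * 5.54 = 656616.866 W
Step 2 — PE (kW) = 656616.866 / 1000 ≈ 656.62 kW (5 s.f.)

656.62 kW


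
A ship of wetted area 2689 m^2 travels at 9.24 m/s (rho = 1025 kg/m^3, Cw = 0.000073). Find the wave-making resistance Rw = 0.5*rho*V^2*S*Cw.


Formula: Rw = 0.5 * rho * V^2 * S * Cw
Step 1 — V^2 = 9.24^2 = 85.3776
Step 2 — 0.5 * rho * V^2 = 0.5 * 1025 * 85.3776 = 43756.02
Step 3 — Rw = 43756.02 * 2689 * 0.000073 ≈ 8589.2 N (5 s.f.)

8589.2 N


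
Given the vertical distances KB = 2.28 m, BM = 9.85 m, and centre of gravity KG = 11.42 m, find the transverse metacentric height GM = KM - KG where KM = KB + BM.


Formula: GM = KB + BM - KG
Step 1 — KM = KB + BM = 2.28 + 9.85 = 12.13 m
Step 2 — GM = KM - KG = 12.13 - 11.42 = 0.71 m

0.71 m


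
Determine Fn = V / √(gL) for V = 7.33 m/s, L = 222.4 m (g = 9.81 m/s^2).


Formula: Fn = V / sqrt(g * L)
Step 1 — g * L = 9.81 * 222.4 = 2181.744
Step 2 — sqrt(g * L) = sqrt(2181.744) = 46.709143
Step 3 — Fn = 7.33 / 46.709143 ≈ 0.15693 (5 s.f.)

0.15693


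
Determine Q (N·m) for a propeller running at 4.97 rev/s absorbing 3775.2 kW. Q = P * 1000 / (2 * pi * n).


Formula: Q = P_W / (2 * pi * n)
Step 1 — P_W = 3775.2 kW * 1000 = 3775200.0 W
Step 2 — 2 * pi * n = 2 * pi * 4.97 = 31.227431
Step 3 — Q = 3775200.0 / 31.227431 ≈ 120890 N·m (5 s.f.)

120890 N·m


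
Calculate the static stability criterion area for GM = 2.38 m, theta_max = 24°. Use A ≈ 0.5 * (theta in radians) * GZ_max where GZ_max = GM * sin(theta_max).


Formula: GZ_max = GM * sin(theta); Area = 0.5 * theta_rad * GZ_max
Step 1 — GZ_max = 2.38 * sin(24°) = 2.38 * 0.406737 = 0.968034 m
Step 2 — theta_rad = 24 * pi/180 = 0.418879 rad
Step 3 — Area = 0.5 * 0.418879 * 0.968034 ≈ 0.20274 m·rad (5 s.f.)

0.20274 m·rad


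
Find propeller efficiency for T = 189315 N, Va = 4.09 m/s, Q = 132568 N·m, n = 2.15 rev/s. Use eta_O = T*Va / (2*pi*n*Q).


Formula: eta = T * Va / (2 * pi * n * Q)
Step 1 — numerator = T * Va = 189315 * 4.09 = 774298.35
Step 2 — 2 * pi * n = 2 * pi * 2.15 = 13.508848
Step 3 — denominator = 13.508848 * 132568 = 1790840.96
Step 4 — eta = 774298.35 / 1790840.96 ≈ 0.43237 (5 s.f.)

0.43237


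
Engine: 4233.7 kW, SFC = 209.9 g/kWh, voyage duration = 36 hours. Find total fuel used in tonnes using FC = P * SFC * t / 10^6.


Formula: FC (tonnes) = P * SFC * t / 1,000,000
Step 1 — P * SFC * t = 4233.7 * 209.9 * 36 = 31991530.68 g
Step 2 — FC (tonnes) = 31991530.68 / 1,000,000 ≈ 31.992 tonnes (5 s.f.)

31.992 tonnes


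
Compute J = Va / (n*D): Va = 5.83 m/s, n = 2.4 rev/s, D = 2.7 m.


Formula: J = Va / (n * D)
Step 1 — n * D = 2.4 * 2.7 = 6.48
Step 2 — J = 5.83 / 6.48 ≈ 0.89969 (5 s.f.)

0.89969


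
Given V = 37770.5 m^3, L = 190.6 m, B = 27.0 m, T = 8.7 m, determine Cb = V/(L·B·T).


Formula: Cb = V / (L * B * T)
Step 1 — L * B * T = 190.6 * 27.0 * 8.7 = 44771.94 m^3
Step 2 — Cb = 37770.5 / 44771.94 ≈ 0.84362 (5 s.f.)

0.84362


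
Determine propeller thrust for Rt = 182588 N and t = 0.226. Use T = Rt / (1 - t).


Formula: T = Rt / (1 - t)
Step 1 — (1 - t) = 1 - 0.226 = 0.774
Step 2 — T = 182588 / 0.774 ≈ 235900 N (5 s.f.)

235900 N


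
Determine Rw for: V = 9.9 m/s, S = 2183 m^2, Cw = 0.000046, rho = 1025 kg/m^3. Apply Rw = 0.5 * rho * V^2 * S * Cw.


Formula: Rw = 0.5 * rho * V^2 * S * Cw
Step 1 — V^2 = 9.9^2 = 98.01
Step 2 — 0.5 * rho * V^2 = 0.5 * 1025 * 98.01 = 50230.125
Step 3 — Rw = 50230.125 * 2183 * 0.000046 ≈ 5044.0 N (5 s.f.)

5044.0 N


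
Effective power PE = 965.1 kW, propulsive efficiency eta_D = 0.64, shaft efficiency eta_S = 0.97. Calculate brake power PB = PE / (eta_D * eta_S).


Formula: PB = PE / (eta_D * eta_S)
Step 1 — combined efficiency = eta_D * eta_S = 0.64 * 0.97 = 0.6208
Step 2 — PB = 965.1 / 0.6208 ≈ 1554.6 kW (5 s.f.)

1554.6 kW


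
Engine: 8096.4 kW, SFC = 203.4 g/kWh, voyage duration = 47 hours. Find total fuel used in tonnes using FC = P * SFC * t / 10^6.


Formula: FC (tonnes) = P * SFC * t / 1,000,000
Step 1 — P * SFC * t = 8096.4 * 203.4 * 47 = 77399964.72 g
Step 2 — FC (tonnes) = 77399964.72 / 1,000,000 ≈ 77.400 tonnes (5 s.f.)

77.400 tonnes


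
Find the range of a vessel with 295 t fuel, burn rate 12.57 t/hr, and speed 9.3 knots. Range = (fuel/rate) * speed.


Formula: endurance = fuel / rate; range = endurance * speed
Step 1 — endurance = 295 / 12.57 = 23.4686 hours
Step 2 — range = 23.4686 * 9.3 ≈ 218.26 nautical miles (5 s.f.)

218.26 NM


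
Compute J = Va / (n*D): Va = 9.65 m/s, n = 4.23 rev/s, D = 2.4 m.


Formula: J = Va / (n * D)
Step 1 — n * D = 4.23 * 2.4 = 10.152
Step 2 — J = 9.65 / 10.152 ≈ 0.95055 (5 s.f.)

0.95055


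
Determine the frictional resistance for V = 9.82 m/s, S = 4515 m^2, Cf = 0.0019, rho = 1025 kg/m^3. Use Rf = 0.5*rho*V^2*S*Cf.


Formula: Rf = 0.5 * rho * V^2 * S * Cf
Step 1 — V^2 = 9.82^2 = 96.4324
Step 2 — 0.5 * rho * V^2 = 0.5 * 1025 * 96.4324 = 49421.605
Step 3 — Rf = 49421.605 * 4515 * 0.0019 ≈ 423960 N (5 s.f.)

423960 N


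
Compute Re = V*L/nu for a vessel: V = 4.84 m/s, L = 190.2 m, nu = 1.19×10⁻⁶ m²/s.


Formula: Re = V * L / nu
Step 1 — V * L = 4.84 * 190.2 = 920.568 m^2/s
Step 2 — Re = 920.568 / 1.19e-6 = 7.74e+08

7.74e+08


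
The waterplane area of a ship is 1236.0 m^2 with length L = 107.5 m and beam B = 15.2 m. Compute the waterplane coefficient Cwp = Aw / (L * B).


Formula: Cwp = Aw / (L * B)
Step 1 — L * B = 107.5 * 15.2 = 1634.0 m^2
Step 2 — Cwp = 1236.0 / 1634.0 ≈ 0.75643 (5 s.f.)

0.75643


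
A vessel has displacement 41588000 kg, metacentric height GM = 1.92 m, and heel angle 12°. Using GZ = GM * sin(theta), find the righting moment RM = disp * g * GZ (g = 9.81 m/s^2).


Formula: GZ = GM * sin(theta); RM = disp * g * GZ
Step 1 — GZ = 1.92 * sin(12°) = 1.92 * 0.207912 = 0.399191 m
Step 2 — RM = 41588000 * 9.81 * 0.399191 ≈ 162860000 N·m (5 s.f.)

162860000 N·m


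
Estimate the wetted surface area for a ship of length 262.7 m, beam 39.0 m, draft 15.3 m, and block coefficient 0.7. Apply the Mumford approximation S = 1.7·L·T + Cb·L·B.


Formula: S = 1.7*L*T + V/T with V = Cb*L*B*T, i.e. S = L * (1.7*T + Cb*B)
Step 1 — 1.7*T = 1.7 * 15.3 = 26.01 m
Step 2 — Cb*B = 0.7 * 39.0 = 27.3 m
Step 3 — 1.7*T + Cb*B = 26.01 + 27.3 = 53.31 m
Step 4 — S = 262.7 * 53.31 ≈ 14005 m^2 (5 s.f.)

14005 m^2


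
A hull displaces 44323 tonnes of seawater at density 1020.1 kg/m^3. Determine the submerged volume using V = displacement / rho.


Formula: V = mass / rho
Step 1 — convert tonnes to kg: 44323 t * 1000 = 44323000 kg
Step 2 — V = 44323000 / 1020.1 ≈ 43450 m^3 (5 s.f.)

43450 m^3


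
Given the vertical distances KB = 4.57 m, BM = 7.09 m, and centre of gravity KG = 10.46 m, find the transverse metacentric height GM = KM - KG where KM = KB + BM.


Formula: GM = KB + BM - KG
Step 1 — KM = KB + BM = 4.57 + 7.09 = 11.66 m
Step 2 — GM = KM - KG = 11.66 - 10.46 = 1.2 m

1.2 m


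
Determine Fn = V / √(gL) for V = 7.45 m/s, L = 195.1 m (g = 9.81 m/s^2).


Formula: Fn = V / sqrt(g * L)
Step 1 — g * L = 9.81 * 195.1 = 1913.931
Step 2 — sqrt(g * L) = sqrt(1913.931) = 43.748497
Step 3 — Fn = 7.45 / 43.748497 ≈ 0.17029 (5 s.f.)

0.17029


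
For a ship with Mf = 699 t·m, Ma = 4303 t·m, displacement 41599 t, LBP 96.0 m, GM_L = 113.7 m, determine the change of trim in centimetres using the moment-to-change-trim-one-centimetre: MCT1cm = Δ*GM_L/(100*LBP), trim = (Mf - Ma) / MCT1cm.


Formula: net trimming moment = Mf - Ma; MCT1cm = Δ*GM_L/(100*LBP); trim = net moment / MCT1cm
Step 1 — net trimming moment = 699 - 4303 = -3604 t·m
Step 2 — MCT1cm = 41599 * 113.7 / (100 * 96.0) = 492.6882 t·m/cm
Step 3 — trim = -3604 / 492.6882 ≈ -7.3150 cm (5 s.f.)

-7.3150 cm


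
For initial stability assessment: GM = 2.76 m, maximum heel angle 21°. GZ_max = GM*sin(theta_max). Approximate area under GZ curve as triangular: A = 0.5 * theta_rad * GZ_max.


Formula: GZ_max = GM * sin(theta); Area = 0.5 * theta_rad * GZ_max
Step 1 — GZ_max = 2.76 * sin(21°) = 2.76 * 0.358368 = 0.989096 m
Step 2 — theta_rad = 21 * pi/180 = 0.366519 rad
Step 3 — Area = 0.5 * 0.366519 * 0.989096 ≈ 0.18126 m·rad (5 s.f.)

0.18126 m·rad


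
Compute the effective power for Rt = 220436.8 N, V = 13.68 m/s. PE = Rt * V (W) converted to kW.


Formula: PE = Rt * V / 1000 (kW)
Step 1 — PE (W) = 220436.8 * 13.68 = 3015575.424 W
Step 2 — PE (kW) = 3015575.424 / 1000 ≈ 3015.6 kW (5 s.f.)

3015.6 kW


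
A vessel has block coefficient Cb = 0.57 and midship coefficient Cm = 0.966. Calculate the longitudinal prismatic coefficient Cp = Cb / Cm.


Formula: Cp = Cb / Cm
Substituting: Cp = 0.57 / 0.966
Result: Cp ≈ 0.59006 (5 s.f.)

0.59006


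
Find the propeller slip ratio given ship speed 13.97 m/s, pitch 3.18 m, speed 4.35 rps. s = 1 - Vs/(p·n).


Formula: s = 1 - Vs / (p * n)
Step 1 — p * n = 3.18 * 4.35 = 13.833
Step 2 — Vs / (p*n) = 13.97 / 13.833 = 1.009904 (6 d.p.)
Step 3 — s = 1 - 1.009904 = -0.009904

-0.009904


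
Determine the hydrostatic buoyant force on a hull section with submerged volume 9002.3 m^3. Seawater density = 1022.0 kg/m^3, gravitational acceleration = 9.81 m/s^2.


Formula: Fb = rho * g * V
Substituting: Fb = 1022.0 * 9.81 * 9002.3
Intermediate: 1022.0 * 9.81 = 10025.82
Result: Fb = 10025.82 * 9002.3 ≈ 90255000 N (5 s.f.)

90255000 N


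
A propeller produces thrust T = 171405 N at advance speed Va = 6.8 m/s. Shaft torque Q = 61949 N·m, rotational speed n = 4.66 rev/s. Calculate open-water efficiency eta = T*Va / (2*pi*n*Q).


Formula: eta = T * Va / (2 * pi * n * Q)
Step 1 — numerator = T * Va = 171405 * 6.8 = 1165554.0
Step 2 — 2 * pi * n = 2 * pi * 4.66 = 29.279644
Step 3 — denominator = 29.279644 * 61949 = 1813844.67
Step 4 — eta = 1165554.0 / 1813844.67 ≈ 0.64259 (5 s.f.)

0.64259


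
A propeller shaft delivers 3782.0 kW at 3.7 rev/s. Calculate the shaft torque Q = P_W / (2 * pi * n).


Formula: Q = P_W / (2 * pi * n)
Step 1 — P_W = 3782.0 kW * 1000 = 3782000.0 W
Step 2 — 2 * pi * n = 2 * pi * 3.7 = 23.247786
Step 3 — Q = 3782000.0 / 23.247786 ≈ 162680 N·m (5 s.f.)

162680 N·m


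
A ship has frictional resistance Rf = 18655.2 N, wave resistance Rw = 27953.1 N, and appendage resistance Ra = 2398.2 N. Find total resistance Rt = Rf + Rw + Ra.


Formula: Rt = Rf + Rw + Ra
Substituting: Rt = 18655.2 + 27953.1 + 2398.2
Result: Rt = 49006.5 N

49006.5 N


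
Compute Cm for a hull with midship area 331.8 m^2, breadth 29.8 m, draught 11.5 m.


Formula: Cm = Am / (B * T)
Step 1 — B * T = 29.8 * 11.5 = 342.7 m^2
Step 2 — Cm = 331.8 / 342.7 ≈ 0.96819 (5 s.f.)

0.96819


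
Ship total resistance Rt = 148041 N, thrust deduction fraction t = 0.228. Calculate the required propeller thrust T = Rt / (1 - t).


Formula: T = Rt / (1 - t)
Step 1 — (1 - t) = 1 - 0.228 = 0.772
Step 2 — T = 148041 / 0.772 ≈ 191760 N (5 s.f.)

191760 N


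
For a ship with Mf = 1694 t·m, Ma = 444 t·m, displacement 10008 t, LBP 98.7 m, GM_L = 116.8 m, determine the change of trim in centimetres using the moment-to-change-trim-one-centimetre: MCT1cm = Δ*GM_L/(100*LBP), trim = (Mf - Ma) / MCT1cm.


Formula: net trimming moment = Mf - Ma; MCT1cm = Δ*GM_L/(100*LBP); trim = net moment / MCT1cm
Step 1 — net trimming moment = 1694 - 444 = 1250 t·m
Step 2 — MCT1cm = 10008 * 116.8 / (100 * 98.7) = 118.4331 t·m/cm
Step 3 — trim = 1250 / 118.4331 ≈ 10.554 cm (5 s.f.)

10.554 cm
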